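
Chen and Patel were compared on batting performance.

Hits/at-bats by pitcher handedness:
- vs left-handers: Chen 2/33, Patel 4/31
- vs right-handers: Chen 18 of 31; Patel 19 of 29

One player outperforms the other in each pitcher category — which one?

Vs left-handers: Chen 2/33 = 6.1%, Patel 4/31 = 12.9% → Patel
Vs right-handers: Chen 18/31 = 58.1%, Patel 19/29 = 65.5% → Patel
Patel has the higher rate in both groups.

Patel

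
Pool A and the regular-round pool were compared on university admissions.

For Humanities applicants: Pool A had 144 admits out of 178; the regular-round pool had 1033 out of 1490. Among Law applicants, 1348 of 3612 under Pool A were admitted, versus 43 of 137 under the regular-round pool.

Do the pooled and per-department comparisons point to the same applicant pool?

No

Humanities: Pool A 144/178 = 80.9%, the regular-round pool 1033/1490 = 69.3% → Pool A
Law: Pool A 1348/3612 = 37.3%, the regular-round pool 43/137 = 31.4% → Pool A
Overall: Pool A 1492/3790 = 39.4%, the regular-round pool 1076/1627 = 66.1% → the regular-round pool
Pool A wins each department group but the regular-round pool wins overall — the comparison reverses. Pool A's applicants skew toward Law, which has a lower base rate.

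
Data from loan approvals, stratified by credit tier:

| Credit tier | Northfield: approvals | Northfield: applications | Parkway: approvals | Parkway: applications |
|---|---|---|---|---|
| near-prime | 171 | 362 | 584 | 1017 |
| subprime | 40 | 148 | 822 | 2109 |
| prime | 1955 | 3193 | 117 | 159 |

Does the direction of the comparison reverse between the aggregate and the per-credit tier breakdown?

Near-prime: Northfield 171/362 = 47.2%, Parkway 584/1017 = 57.4% → Parkway
Subprime: Northfield 40/148 = 27.0%, Parkway 822/2109 = 39.0% → Parkway
Prime: Northfield 1955/3193 = 61.2%, Parkway 117/159 = 73.6% → Parkway
Overall: Northfield 2166/3703 = 58.5%, Parkway 1523/3285 = 46.4% → Northfield
Parkway wins each credit group but Northfield wins overall — the comparison reverses. Parkway's applications skew toward subprime, which has a lower base rate.

Yes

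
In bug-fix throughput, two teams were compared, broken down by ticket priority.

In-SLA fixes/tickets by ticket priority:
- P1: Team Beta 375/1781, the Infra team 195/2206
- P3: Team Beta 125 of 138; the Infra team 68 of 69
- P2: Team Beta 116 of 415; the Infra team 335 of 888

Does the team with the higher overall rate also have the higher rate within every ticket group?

P1: Team Beta 375/1781 = 21.1%, the Infra team 195/2206 = 8.8% → Team Beta
P3: Team Beta 125/138 = 90.6%, the Infra team 68/69 = 98.6% → the Infra team
P2: Team Beta 116/415 = 28.0%, the Infra team 335/888 = 37.7% → the Infra team
Overall: Team Beta 616/2334 = 26.4%, the Infra team 598/3163 = 18.9% → Team Beta
Neither sweeps: Team Beta wins 1 of 3 groups, the Infra team wins 2. Team Beta wins overall but not every group — no Simpson reversal.

No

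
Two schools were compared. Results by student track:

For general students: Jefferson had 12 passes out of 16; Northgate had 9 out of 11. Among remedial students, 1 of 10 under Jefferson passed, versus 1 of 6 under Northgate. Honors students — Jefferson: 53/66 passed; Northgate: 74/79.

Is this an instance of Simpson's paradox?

General: Jefferson 12/16 = 75.0%, Northgate 9/11 = 81.8% → Northgate
Remedial: Jefferson 1/10 = 10.0%, Northgate 1/6 = 16.7% → Northgate
Honors: Jefferson 53/66 = 80.3%, Northgate 74/79 = 93.7% → Northgate
Overall: Jefferson 66/92 = 71.7%, Northgate 84/96 = 87.5% → Northgate
Northgate wins overall and in every student group — no reversal.

No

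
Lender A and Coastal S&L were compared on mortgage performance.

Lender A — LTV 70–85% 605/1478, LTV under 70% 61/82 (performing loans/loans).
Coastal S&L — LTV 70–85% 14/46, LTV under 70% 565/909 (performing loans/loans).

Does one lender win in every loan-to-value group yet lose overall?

LTV 70–85%: Lender A 605/1478 = 40.9%, Coastal S&L 14/46 = 30.4% → Lender A
LTV under 70%: Lender A 61/82 = 74.4%, Coastal S&L 565/909 = 62.2% → Lender A
Overall: Lender A 666/1560 = 42.7%, Coastal S&L 579/955 = 60.6% → Coastal S&L
Lender A wins each loan-to-value group but Coastal S&L wins overall — the comparison reverses. Lender A's loans skew toward LTV 70–85%, which has a lower base rate.

Yes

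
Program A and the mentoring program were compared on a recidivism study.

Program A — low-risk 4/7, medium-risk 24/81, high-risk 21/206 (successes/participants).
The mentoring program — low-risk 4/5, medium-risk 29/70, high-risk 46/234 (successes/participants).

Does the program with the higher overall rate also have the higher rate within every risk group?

Yes

Low-risk: Program A 4/7 = 57.1%, the mentoring program 4/5 = 80.0% → the mentoring program
Medium-risk: Program A 24/81 = 29.6%, the mentoring program 29/70 = 41.4% → the mentoring program
High-risk: Program A 21/206 = 10.2%, the mentoring program 46/234 = 19.7% → the mentoring program
Overall: Program A 49/294 = 16.7%, the mentoring program 79/309 = 25.6% → the mentoring program
The mentoring program wins overall and in every risk group — no reversal.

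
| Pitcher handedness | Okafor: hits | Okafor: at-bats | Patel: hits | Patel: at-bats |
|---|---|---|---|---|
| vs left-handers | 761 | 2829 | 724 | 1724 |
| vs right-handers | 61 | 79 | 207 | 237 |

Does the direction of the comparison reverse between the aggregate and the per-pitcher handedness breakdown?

No

Vs left-handers: Okafor 761/2829 = 26.9%, Patel 724/1724 = 42.0% → Patel
Vs right-handers: Okafor 61/79 = 77.2%, Patel 207/237 = 87.3% → Patel
Overall: Okafor 822/2908 = 28.3%, Patel 931/1961 = 47.5% → Patel
Patel wins overall and in every pitcher group — no reversal.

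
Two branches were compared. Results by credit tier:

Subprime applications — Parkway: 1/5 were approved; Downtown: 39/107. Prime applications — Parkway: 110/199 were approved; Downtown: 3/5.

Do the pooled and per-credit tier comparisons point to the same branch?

No

Subprime: Parkway 1/5 = 20.0%, Downtown 39/107 = 36.4% → Downtown
Prime: Parkway 110/199 = 55.3%, Downtown 3/5 = 60.0% → Downtown
Overall: Parkway 111/204 = 54.4%, Downtown 42/112 = 37.5% → Parkway
Downtown wins each credit group but Parkway wins overall — the comparison reverses. Downtown's applications skew toward subprime, which has a lower base rate.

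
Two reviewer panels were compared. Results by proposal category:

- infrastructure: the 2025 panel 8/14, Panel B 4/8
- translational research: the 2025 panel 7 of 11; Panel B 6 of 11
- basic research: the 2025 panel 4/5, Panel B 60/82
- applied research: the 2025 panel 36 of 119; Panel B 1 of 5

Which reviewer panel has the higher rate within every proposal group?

the 2025 panel

Infrastructure: the 2025 panel 8/14 = 57.1%, Panel B 4/8 = 50.0% → the 2025 panel
Translational research: the 2025 panel 7/11 = 63.6%, Panel B 6/11 = 54.5% → the 2025 panel
Basic research: the 2025 panel 4/5 = 80.0%, Panel B 60/82 = 73.2% → the 2025 panel
Applied research: the 2025 panel 36/119 = 30.3%, Panel B 1/5 = 20.0% → the 2025 panel
The 2025 panel has the higher rate in all 4 groups.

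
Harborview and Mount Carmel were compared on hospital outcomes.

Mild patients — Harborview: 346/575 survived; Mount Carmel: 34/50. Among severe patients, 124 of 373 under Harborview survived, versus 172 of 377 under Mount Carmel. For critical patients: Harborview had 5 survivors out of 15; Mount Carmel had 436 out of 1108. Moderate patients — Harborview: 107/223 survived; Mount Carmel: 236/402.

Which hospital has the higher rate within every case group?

Mount Carmel

Mild: Harborview 346/575 = 60.2%, Mount Carmel 34/50 = 68.0% → Mount Carmel
Severe: Harborview 124/373 = 33.2%, Mount Carmel 172/377 = 45.6% → Mount Carmel
Critical: Harborview 5/15 = 33.3%, Mount Carmel 436/1108 = 39.4% → Mount Carmel
Moderate: Harborview 107/223 = 48.0%, Mount Carmel 236/402 = 58.7% → Mount Carmel
Mount Carmel has the higher rate in all 4 groups.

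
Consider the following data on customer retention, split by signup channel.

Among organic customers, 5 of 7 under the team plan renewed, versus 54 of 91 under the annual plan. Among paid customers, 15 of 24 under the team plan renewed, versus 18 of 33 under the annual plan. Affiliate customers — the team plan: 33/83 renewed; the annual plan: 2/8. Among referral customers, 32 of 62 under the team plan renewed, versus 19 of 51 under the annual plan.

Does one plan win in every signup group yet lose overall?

Organic: the team plan 5/7 = 71.4%, the annual plan 54/91 = 59.3% → the team plan
Paid: the team plan 15/24 = 62.5%, the annual plan 18/33 = 54.5% → the team plan
Affiliate: the team plan 33/83 = 39.8%, the annual plan 2/8 = 25.0% → the team plan
Referral: the team plan 32/62 = 51.6%, the annual plan 19/51 = 37.3% → the team plan
Overall: the team plan 85/176 = 48.3%, the annual plan 93/183 = 50.8% → the annual plan
The team plan wins each signup group but the annual plan wins overall — the comparison reverses. The team plan's customers skew toward affiliate, which has a lower base rate.

Yes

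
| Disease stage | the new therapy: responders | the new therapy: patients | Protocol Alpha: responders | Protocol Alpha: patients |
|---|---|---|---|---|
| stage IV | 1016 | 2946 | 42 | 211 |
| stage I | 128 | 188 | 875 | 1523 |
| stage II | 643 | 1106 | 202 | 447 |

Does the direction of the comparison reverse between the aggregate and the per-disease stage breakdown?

Yes

Stage IV: the new therapy 1016/2946 = 34.5%, Protocol Alpha 42/211 = 19.9% → the new therapy
Stage I: the new therapy 128/188 = 68.1%, Protocol Alpha 875/1523 = 57.5% → the new therapy
Stage II: the new therapy 643/1106 = 58.1%, Protocol Alpha 202/447 = 45.2% → the new therapy
Overall: the new therapy 1787/4240 = 42.1%, Protocol Alpha 1119/2181 = 51.3% → Protocol Alpha
The new therapy wins each disease group but Protocol Alpha wins overall — the comparison reverses. The new therapy's patients skew toward stage IV, which has a lower base rate.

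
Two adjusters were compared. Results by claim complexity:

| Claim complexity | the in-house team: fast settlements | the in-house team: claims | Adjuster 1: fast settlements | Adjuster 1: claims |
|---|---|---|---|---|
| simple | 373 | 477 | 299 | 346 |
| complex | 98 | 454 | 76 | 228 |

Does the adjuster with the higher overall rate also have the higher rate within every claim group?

Simple: the in-house team 373/477 = 78.2%, Adjuster 1 299/346 = 86.4% → Adjuster 1
Complex: the in-house team 98/454 = 21.6%, Adjuster 1 76/228 = 33.3% → Adjuster 1
Overall: the in-house team 471/931 = 50.6%, Adjuster 1 375/574 = 65.3% → Adjuster 1
Adjuster 1 wins overall and in every claim group — no reversal.

Yes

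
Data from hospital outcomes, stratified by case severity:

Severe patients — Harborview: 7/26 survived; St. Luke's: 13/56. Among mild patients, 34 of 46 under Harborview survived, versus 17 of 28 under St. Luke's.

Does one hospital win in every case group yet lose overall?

No

Severe: Harborview 7/26 = 26.9%, St. Luke's 13/56 = 23.2% → Harborview
Mild: Harborview 34/46 = 73.9%, St. Luke's 17/28 = 60.7% → Harborview
Overall: Harborview 41/72 = 56.9%, St. Luke's 30/84 = 35.7% → Harborview
Harborview wins overall and in every case group — no reversal.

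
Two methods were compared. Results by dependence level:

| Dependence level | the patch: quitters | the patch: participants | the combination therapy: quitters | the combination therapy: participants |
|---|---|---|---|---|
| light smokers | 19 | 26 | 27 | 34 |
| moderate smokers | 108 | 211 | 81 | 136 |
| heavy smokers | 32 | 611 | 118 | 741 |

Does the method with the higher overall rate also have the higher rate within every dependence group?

Light smokers: the patch 19/26 = 73.1%, the combination therapy 27/34 = 79.4% → the combination therapy
Moderate smokers: the patch 108/211 = 51.2%, the combination therapy 81/136 = 59.6% → the combination therapy
Heavy smokers: the patch 32/611 = 5.2%, the combination therapy 118/741 = 15.9% → the combination therapy
Overall: the patch 159/848 = 18.8%, the combination therapy 226/911 = 24.8% → the combination therapy
The combination therapy wins overall and in every dependence group — no reversal.

Yes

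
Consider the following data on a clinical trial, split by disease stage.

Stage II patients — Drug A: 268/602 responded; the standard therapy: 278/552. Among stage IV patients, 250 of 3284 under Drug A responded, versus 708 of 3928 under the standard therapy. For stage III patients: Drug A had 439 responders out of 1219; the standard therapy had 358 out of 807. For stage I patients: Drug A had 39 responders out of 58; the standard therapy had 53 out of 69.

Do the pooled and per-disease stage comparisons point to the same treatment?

Yes

Stage II: Drug A 268/602 = 44.5%, the standard therapy 278/552 = 50.4% → the standard therapy
Stage IV: Drug A 250/3284 = 7.6%, the standard therapy 708/3928 = 18.0% → the standard therapy
Stage III: Drug A 439/1219 = 36.0%, the standard therapy 358/807 = 44.4% → the standard therapy
Stage I: Drug A 39/58 = 67.2%, the standard therapy 53/69 = 76.8% → the standard therapy
Overall: Drug A 996/5163 = 19.3%, the standard therapy 1397/5356 = 26.1% → the standard therapy
The standard therapy wins overall and in every disease group — no reversal.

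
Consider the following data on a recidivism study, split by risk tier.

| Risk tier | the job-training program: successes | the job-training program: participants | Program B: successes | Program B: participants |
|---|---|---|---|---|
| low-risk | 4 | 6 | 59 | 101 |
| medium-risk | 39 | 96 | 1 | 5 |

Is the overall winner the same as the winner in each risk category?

Low-risk: the job-training program 4/6 = 66.7%, Program B 59/101 = 58.4% → the job-training program
Medium-risk: the job-training program 39/96 = 40.6%, Program B 1/5 = 20.0% → the job-training program
Overall: the job-training program 43/102 = 42.2%, Program B 60/106 = 56.6% → Program B
The job-training program wins each risk group but Program B wins overall — the comparison reverses. The job-training program's participants skew toward medium-risk, which has a lower base rate.

No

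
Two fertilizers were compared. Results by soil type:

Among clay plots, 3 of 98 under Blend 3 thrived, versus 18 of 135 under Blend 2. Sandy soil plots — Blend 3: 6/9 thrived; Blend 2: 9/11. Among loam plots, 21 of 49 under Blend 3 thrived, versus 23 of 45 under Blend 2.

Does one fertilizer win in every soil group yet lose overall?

Clay: Blend 3 3/98 = 3.1%, Blend 2 18/135 = 13.3% → Blend 2
Sandy soil: Blend 3 6/9 = 66.7%, Blend 2 9/11 = 81.8% → Blend 2
Loam: Blend 3 21/49 = 42.9%, Blend 2 23/45 = 51.1% → Blend 2
Overall: Blend 3 30/156 = 19.2%, Blend 2 50/191 = 26.2% → Blend 2
Blend 2 wins overall and in every soil group — no reversal.

No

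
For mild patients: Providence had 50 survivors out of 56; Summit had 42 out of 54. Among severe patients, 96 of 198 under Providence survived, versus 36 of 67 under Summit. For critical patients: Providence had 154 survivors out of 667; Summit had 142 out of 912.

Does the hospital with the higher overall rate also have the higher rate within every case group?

No

Mild: Providence 50/56 = 89.3%, Summit 42/54 = 77.8% → Providence
Severe: Providence 96/198 = 48.5%, Summit 36/67 = 53.7% → Summit
Critical: Providence 154/667 = 23.1%, Summit 142/912 = 15.6% → Providence
Overall: Providence 300/921 = 32.6%, Summit 220/1033 = 21.3% → Providence
Neither sweeps: Providence wins 2 of 3 groups, Summit wins 1. Providence wins overall but not every group — no Simpson reversal.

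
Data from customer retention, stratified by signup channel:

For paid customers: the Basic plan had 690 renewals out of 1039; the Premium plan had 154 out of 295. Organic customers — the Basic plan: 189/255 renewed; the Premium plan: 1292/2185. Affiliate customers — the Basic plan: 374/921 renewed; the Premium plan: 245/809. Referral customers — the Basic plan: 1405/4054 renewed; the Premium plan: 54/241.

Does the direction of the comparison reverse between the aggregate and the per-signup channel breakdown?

Yes

Paid: the Basic plan 690/1039 = 66.4%, the Premium plan 154/295 = 52.2% → the Basic plan
Organic: the Basic plan 189/255 = 74.1%, the Premium plan 1292/2185 = 59.1% → the Basic plan
Affiliate: the Basic plan 374/921 = 40.6%, the Premium plan 245/809 = 30.3% → the Basic plan
Referral: the Basic plan 1405/4054 = 34.7%, the Premium plan 54/241 = 22.4% → the Basic plan
Overall: the Basic plan 2658/6269 = 42.4%, the Premium plan 1745/3530 = 49.4% → the Premium plan
The Basic plan wins each signup group but the Premium plan wins overall — the comparison reverses. The Basic plan's customers skew toward referral, which has a lower base rate.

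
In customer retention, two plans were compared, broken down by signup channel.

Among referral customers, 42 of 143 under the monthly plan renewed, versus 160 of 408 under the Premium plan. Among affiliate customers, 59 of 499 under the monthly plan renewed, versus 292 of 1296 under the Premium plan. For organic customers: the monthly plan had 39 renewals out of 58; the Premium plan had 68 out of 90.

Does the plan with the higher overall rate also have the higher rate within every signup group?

Yes

Referral: the monthly plan 42/143 = 29.4%, the Premium plan 160/408 = 39.2% → the Premium plan
Affiliate: the monthly plan 59/499 = 11.8%, the Premium plan 292/1296 = 22.5% → the Premium plan
Organic: the monthly plan 39/58 = 67.2%, the Premium plan 68/90 = 75.6% → the Premium plan
Overall: the monthly plan 140/700 = 20.0%, the Premium plan 520/1794 = 29.0% → the Premium plan
The Premium plan wins overall and in every signup group — no reversal.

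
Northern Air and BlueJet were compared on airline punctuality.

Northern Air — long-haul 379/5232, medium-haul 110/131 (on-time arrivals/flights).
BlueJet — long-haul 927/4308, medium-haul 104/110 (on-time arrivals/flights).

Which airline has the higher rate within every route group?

BlueJet

Long-haul: Northern Air 379/5232 = 7.2%, BlueJet 927/4308 = 21.5% → BlueJet
Medium-haul: Northern Air 110/131 = 84.0%, BlueJet 104/110 = 94.5% → BlueJet
BlueJet has the higher rate in both groups.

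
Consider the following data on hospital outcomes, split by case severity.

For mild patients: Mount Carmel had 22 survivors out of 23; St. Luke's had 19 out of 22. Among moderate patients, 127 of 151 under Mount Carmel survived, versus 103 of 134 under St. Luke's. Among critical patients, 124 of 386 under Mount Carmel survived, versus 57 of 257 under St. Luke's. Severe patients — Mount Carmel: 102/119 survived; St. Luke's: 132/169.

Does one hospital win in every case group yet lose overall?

No

Mild: Mount Carmel 22/23 = 95.7%, St. Luke's 19/22 = 86.4% → Mount Carmel
Moderate: Mount Carmel 127/151 = 84.1%, St. Luke's 103/134 = 76.9% → Mount Carmel
Critical: Mount Carmel 124/386 = 32.1%, St. Luke's 57/257 = 22.2% → Mount Carmel
Severe: Mount Carmel 102/119 = 85.7%, St. Luke's 132/169 = 78.1% → Mount Carmel
Overall: Mount Carmel 375/679 = 55.2%, St. Luke's 311/582 = 53.4% → Mount Carmel
Mount Carmel wins overall and in every case group — no reversal.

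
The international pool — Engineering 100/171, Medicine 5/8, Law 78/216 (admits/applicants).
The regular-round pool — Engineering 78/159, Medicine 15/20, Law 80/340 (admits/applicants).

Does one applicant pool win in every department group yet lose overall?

No

Engineering: the international pool 100/171 = 58.5%, the regular-round pool 78/159 = 49.1% → the international pool
Medicine: the international pool 5/8 = 62.5%, the regular-round pool 15/20 = 75.0% → the regular-round pool
Law: the international pool 78/216 = 36.1%, the regular-round pool 80/340 = 23.5% → the international pool
Overall: the international pool 183/395 = 46.3%, the regular-round pool 173/519 = 33.3% → the international pool
Neither sweeps: the international pool wins 2 of 3 groups, the regular-round pool wins 1. The international pool wins overall but not every group — no Simpson reversal.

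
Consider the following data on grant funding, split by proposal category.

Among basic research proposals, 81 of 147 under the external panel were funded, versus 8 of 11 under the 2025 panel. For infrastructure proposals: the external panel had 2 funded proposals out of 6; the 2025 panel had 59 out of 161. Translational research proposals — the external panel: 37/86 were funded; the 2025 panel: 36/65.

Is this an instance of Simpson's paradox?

Basic research: the external panel 81/147 = 55.1%, the 2025 panel 8/11 = 72.7% → the 2025 panel
Infrastructure: the external panel 2/6 = 33.3%, the 2025 panel 59/161 = 36.6% → the 2025 panel
Translational research: the external panel 37/86 = 43.0%, the 2025 panel 36/65 = 55.4% → the 2025 panel
Overall: the external panel 120/239 = 50.2%, the 2025 panel 103/237 = 43.5% → the external panel
The 2025 panel wins each proposal group but the external panel wins overall — the comparison reverses. The 2025 panel's proposals skew toward infrastructure, which has a lower base rate.

Yes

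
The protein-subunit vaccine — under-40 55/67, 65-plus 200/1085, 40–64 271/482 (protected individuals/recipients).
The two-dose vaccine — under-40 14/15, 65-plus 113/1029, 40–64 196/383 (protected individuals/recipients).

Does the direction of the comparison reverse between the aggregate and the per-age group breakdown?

Under-40: the protein-subunit vaccine 55/67 = 82.1%, the two-dose vaccine 14/15 = 93.3% → the two-dose vaccine
65-plus: the protein-subunit vaccine 200/1085 = 18.4%, the two-dose vaccine 113/1029 = 11.0% → the protein-subunit vaccine
40–64: the protein-subunit vaccine 271/482 = 56.2%, the two-dose vaccine 196/383 = 51.2% → the protein-subunit vaccine
Overall: the protein-subunit vaccine 526/1634 = 32.2%, the two-dose vaccine 323/1427 = 22.6% → the protein-subunit vaccine
Neither sweeps: the protein-subunit vaccine wins 2 of 3 groups, the two-dose vaccine wins 1. The protein-subunit vaccine wins overall but not every group — no Simpson reversal.

No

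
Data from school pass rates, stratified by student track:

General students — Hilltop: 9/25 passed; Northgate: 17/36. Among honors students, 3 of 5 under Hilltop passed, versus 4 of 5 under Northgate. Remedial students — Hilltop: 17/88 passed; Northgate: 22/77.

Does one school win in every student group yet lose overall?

No

General: Hilltop 9/25 = 36.0%, Northgate 17/36 = 47.2% → Northgate
Honors: Hilltop 3/5 = 60.0%, Northgate 4/5 = 80.0% → Northgate
Remedial: Hilltop 17/88 = 19.3%, Northgate 22/77 = 28.6% → Northgate
Overall: Hilltop 29/118 = 24.6%, Northgate 43/118 = 36.4% → Northgate
Northgate wins overall and in every student group — no reversal.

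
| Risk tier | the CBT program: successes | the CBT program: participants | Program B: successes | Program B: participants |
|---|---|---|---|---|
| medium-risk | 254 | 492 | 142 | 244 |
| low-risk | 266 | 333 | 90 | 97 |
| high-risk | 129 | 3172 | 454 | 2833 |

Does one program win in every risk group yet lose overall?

Medium-risk: the CBT program 254/492 = 51.6%, Program B 142/244 = 58.2% → Program B
Low-risk: the CBT program 266/333 = 79.9%, Program B 90/97 = 92.8% → Program B
High-risk: the CBT program 129/3172 = 4.1%, Program B 454/2833 = 16.0% → Program B
Overall: the CBT program 649/3997 = 16.2%, Program B 686/3174 = 21.6% → Program B
Program B wins overall and in every risk group — no reversal.

No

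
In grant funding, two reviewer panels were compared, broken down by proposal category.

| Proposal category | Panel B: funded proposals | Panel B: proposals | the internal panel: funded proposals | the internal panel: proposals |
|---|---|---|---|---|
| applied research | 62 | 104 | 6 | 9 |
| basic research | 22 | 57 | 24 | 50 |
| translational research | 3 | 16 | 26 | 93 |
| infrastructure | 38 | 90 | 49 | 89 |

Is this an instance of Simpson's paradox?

Yes

Applied research: Panel B 62/104 = 59.6%, the internal panel 6/9 = 66.7% → the internal panel
Basic research: Panel B 22/57 = 38.6%, the internal panel 24/50 = 48.0% → the internal panel
Translational research: Panel B 3/16 = 18.8%, the internal panel 26/93 = 28.0% → the internal panel
Infrastructure: Panel B 38/90 = 42.2%, the internal panel 49/89 = 55.1% → the internal panel
Overall: Panel B 125/267 = 46.8%, the internal panel 105/241 = 43.6% → Panel B
The internal panel wins each proposal group but Panel B wins overall — the comparison reverses. The internal panel's proposals skew toward translational research, which has a lower base rate.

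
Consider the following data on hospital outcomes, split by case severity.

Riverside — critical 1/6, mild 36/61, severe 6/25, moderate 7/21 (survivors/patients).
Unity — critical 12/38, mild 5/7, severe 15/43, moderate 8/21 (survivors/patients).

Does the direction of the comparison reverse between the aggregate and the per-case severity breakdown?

Critical: Riverside 1/6 = 16.7%, Unity 12/38 = 31.6% → Unity
Mild: Riverside 36/61 = 59.0%, Unity 5/7 = 71.4% → Unity
Severe: Riverside 6/25 = 24.0%, Unity 15/43 = 34.9% → Unity
Moderate: Riverside 7/21 = 33.3%, Unity 8/21 = 38.1% → Unity
Overall: Riverside 50/113 = 44.2%, Unity 40/109 = 36.7% → Riverside
Unity wins each case group but Riverside wins overall — the comparison reverses. Unity's patients skew toward critical, which has a lower base rate.

Yes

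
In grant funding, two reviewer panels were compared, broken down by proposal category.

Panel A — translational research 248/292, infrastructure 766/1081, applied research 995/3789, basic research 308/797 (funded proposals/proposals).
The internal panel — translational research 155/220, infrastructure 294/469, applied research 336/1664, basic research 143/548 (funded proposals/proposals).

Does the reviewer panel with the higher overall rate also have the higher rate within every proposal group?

Yes

Translational research: Panel A 248/292 = 84.9%, the internal panel 155/220 = 70.5% → Panel A
Infrastructure: Panel A 766/1081 = 70.9%, the internal panel 294/469 = 62.7% → Panel A
Applied research: Panel A 995/3789 = 26.3%, the internal panel 336/1664 = 20.2% → Panel A
Basic research: Panel A 308/797 = 38.6%, the internal panel 143/548 = 26.1% → Panel A
Overall: Panel A 2317/5959 = 38.9%, the internal panel 928/2901 = 32.0% → Panel A
Panel A wins overall and in every proposal group — no reversal.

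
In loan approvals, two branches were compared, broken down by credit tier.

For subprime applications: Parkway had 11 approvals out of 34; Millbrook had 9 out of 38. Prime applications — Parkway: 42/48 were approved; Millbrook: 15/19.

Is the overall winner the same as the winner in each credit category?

Yes

Subprime: Parkway 11/34 = 32.4%, Millbrook 9/38 = 23.7% → Parkway
Prime: Parkway 42/48 = 87.5%, Millbrook 15/19 = 78.9% → Parkway
Overall: Parkway 53/82 = 64.6%, Millbrook 24/57 = 42.1% → Parkway
Parkway wins overall and in every credit group — no reversal.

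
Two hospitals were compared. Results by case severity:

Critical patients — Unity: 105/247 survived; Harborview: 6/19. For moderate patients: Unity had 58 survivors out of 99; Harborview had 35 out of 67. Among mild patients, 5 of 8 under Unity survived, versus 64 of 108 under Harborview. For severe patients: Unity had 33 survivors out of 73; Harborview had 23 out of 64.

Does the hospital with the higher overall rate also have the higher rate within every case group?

Critical: Unity 105/247 = 42.5%, Harborview 6/19 = 31.6% → Unity
Moderate: Unity 58/99 = 58.6%, Harborview 35/67 = 52.2% → Unity
Mild: Unity 5/8 = 62.5%, Harborview 64/108 = 59.3% → Unity
Severe: Unity 33/73 = 45.2%, Harborview 23/64 = 35.9% → Unity
Overall: Unity 201/427 = 47.1%, Harborview 128/258 = 49.6% → Harborview
Unity wins each case group but Harborview wins overall — the comparison reverses. Unity's patients skew toward critical, which has a lower base rate.

No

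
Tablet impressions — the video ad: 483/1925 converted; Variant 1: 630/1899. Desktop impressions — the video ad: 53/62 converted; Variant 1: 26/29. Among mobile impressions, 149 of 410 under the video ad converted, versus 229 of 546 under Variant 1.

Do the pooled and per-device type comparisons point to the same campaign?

Tablet: the video ad 483/1925 = 25.1%, Variant 1 630/1899 = 33.2% → Variant 1
Desktop: the video ad 53/62 = 85.5%, Variant 1 26/29 = 89.7% → Variant 1
Mobile: the video ad 149/410 = 36.3%, Variant 1 229/546 = 41.9% → Variant 1
Overall: the video ad 685/2397 = 28.6%, Variant 1 885/2474 = 35.8% → Variant 1
Variant 1 wins overall and in every device group — no reversal.

Yes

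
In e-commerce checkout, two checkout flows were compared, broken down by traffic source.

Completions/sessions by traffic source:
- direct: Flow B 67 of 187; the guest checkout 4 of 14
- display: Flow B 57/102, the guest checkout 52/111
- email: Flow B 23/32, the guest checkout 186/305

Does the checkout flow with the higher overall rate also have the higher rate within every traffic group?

Direct: Flow B 67/187 = 35.8%, the guest checkout 4/14 = 28.6% → Flow B
Display: Flow B 57/102 = 55.9%, the guest checkout 52/111 = 46.8% → Flow B
Email: Flow B 23/32 = 71.9%, the guest checkout 186/305 = 61.0% → Flow B
Overall: Flow B 147/321 = 45.8%, the guest checkout 242/430 = 56.3% → the guest checkout
Flow B wins each traffic group but the guest checkout wins overall — the comparison reverses. Flow B's sessions skew toward direct, which has a lower base rate.

No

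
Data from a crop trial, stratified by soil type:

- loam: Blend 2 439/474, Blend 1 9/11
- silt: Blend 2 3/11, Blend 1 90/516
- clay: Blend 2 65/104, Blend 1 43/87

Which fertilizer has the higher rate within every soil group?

Loam: Blend 2 439/474 = 92.6%, Blend 1 9/11 = 81.8% → Blend 2
Silt: Blend 2 3/11 = 27.3%, Blend 1 90/516 = 17.4% → Blend 2
Clay: Blend 2 65/104 = 62.5%, Blend 1 43/87 = 49.4% → Blend 2
Blend 2 has the higher rate in all 3 groups.

Blend 2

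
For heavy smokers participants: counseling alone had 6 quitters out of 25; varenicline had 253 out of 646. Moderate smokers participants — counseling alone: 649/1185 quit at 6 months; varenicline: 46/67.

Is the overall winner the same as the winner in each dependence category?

No

Heavy smokers: counseling alone 6/25 = 24.0%, varenicline 253/646 = 39.2% → varenicline
Moderate smokers: counseling alone 649/1185 = 54.8%, varenicline 46/67 = 68.7% → varenicline
Overall: counseling alone 655/1210 = 54.1%, varenicline 299/713 = 41.9% → counseling alone
Varenicline wins each dependence group but counseling alone wins overall — the comparison reverses. Varenicline's participants skew toward heavy smokers, which has a lower base rate.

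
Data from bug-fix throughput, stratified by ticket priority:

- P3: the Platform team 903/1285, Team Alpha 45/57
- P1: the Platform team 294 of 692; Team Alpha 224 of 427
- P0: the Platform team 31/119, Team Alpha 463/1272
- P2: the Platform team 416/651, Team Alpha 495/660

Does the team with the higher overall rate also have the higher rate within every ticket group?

No

P3: the Platform team 903/1285 = 70.3%, Team Alpha 45/57 = 78.9% → Team Alpha
P1: the Platform team 294/692 = 42.5%, Team Alpha 224/427 = 52.5% → Team Alpha
P0: the Platform team 31/119 = 26.1%, Team Alpha 463/1272 = 36.4% → Team Alpha
P2: the Platform team 416/651 = 63.9%, Team Alpha 495/660 = 75.0% → Team Alpha
Overall: the Platform team 1644/2747 = 59.8%, Team Alpha 1227/2416 = 50.8% → the Platform team
Team Alpha wins each ticket group but the Platform team wins overall — the comparison reverses. Team Alpha's tickets skew toward P0, which has a lower base rate.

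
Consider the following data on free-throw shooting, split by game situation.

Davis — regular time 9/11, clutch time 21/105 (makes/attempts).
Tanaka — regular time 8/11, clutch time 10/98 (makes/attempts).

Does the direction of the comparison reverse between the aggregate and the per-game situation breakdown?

Regular time: Davis 9/11 = 81.8%, Tanaka 8/11 = 72.7% → Davis
Clutch time: Davis 21/105 = 20.0%, Tanaka 10/98 = 10.2% → Davis
Overall: Davis 30/116 = 25.9%, Tanaka 18/109 = 16.5% → Davis
Davis wins overall and in every game group — no reversal.

No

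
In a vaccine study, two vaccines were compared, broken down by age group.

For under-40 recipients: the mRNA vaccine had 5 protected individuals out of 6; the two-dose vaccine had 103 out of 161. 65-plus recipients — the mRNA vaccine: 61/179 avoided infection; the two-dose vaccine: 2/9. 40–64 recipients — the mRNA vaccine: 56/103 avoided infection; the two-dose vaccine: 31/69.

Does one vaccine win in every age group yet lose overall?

Yes

Under-40: the mRNA vaccine 5/6 = 83.3%, the two-dose vaccine 103/161 = 64.0% → the mRNA vaccine
65-plus: the mRNA vaccine 61/179 = 34.1%, the two-dose vaccine 2/9 = 22.2% → the mRNA vaccine
40–64: the mRNA vaccine 56/103 = 54.4%, the two-dose vaccine 31/69 = 44.9% → the mRNA vaccine
Overall: the mRNA vaccine 122/288 = 42.4%, the two-dose vaccine 136/239 = 56.9% → the two-dose vaccine
The mRNA vaccine wins each age group but the two-dose vaccine wins overall — the comparison reverses. The mRNA vaccine's recipients skew toward 65-plus, which has a lower base rate.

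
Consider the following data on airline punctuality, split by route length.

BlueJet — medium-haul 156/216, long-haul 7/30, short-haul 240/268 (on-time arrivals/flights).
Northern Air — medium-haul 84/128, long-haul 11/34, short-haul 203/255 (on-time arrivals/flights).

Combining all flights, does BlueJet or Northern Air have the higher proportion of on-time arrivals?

BlueJet

Medium-haul: BlueJet 156/216 = 72.2%, Northern Air 84/128 = 65.6% → BlueJet
Long-haul: BlueJet 7/30 = 23.3%, Northern Air 11/34 = 32.4% → Northern Air
Short-haul: BlueJet 240/268 = 89.6%, Northern Air 203/255 = 79.6% → BlueJet
Overall: BlueJet 403/514 = 78.4%, Northern Air 298/417 = 71.5% → BlueJet
(Neither sweeps every route group, but BlueJet has the higher pooled rate.)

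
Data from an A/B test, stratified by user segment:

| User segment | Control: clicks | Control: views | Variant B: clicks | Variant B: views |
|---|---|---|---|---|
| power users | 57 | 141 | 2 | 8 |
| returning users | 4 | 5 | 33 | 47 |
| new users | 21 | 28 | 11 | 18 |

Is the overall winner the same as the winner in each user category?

No

Power users: Control 57/141 = 40.4%, Variant B 2/8 = 25.0% → Control
Returning users: Control 4/5 = 80.0%, Variant B 33/47 = 70.2% → Control
New users: Control 21/28 = 75.0%, Variant B 11/18 = 61.1% → Control
Overall: Control 82/174 = 47.1%, Variant B 46/73 = 63.0% → Variant B
Control wins each user group but Variant B wins overall — the comparison reverses. Control's views skew toward power users, which has a lower base rate.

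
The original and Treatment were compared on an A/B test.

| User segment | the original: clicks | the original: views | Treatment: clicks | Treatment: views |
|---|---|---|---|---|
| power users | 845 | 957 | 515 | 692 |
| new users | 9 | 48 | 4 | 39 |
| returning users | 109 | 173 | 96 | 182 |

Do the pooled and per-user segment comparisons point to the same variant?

Yes

Power users: the original 845/957 = 88.3%, Treatment 515/692 = 74.4% → the original
New users: the original 9/48 = 18.8%, Treatment 4/39 = 10.3% → the original
Returning users: the original 109/173 = 63.0%, Treatment 96/182 = 52.7% → the original
Overall: the original 963/1178 = 81.7%, Treatment 615/913 = 67.4% → the original
The original wins overall and in every user group — no reversal.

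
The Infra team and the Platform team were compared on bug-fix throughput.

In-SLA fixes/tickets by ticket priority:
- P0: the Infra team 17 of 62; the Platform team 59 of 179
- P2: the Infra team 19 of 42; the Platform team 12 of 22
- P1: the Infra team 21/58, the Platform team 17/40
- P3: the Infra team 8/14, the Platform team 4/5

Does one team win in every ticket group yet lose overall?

No

P0: the Infra team 17/62 = 27.4%, the Platform team 59/179 = 33.0% → the Platform team
P2: the Infra team 19/42 = 45.2%, the Platform team 12/22 = 54.5% → the Platform team
P1: the Infra team 21/58 = 36.2%, the Platform team 17/40 = 42.5% → the Platform team
P3: the Infra team 8/14 = 57.1%, the Platform team 4/5 = 80.0% → the Platform team
Overall: the Infra team 65/176 = 36.9%, the Platform team 92/246 = 37.4% → the Platform team
The Platform team wins overall and in every ticket group — no reversal.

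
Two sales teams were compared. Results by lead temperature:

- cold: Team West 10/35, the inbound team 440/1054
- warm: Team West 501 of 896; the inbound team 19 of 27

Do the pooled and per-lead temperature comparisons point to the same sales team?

Cold: Team West 10/35 = 28.6%, the inbound team 440/1054 = 41.7% → the inbound team
Warm: Team West 501/896 = 55.9%, the inbound team 19/27 = 70.4% → the inbound team
Overall: Team West 511/931 = 54.9%, the inbound team 459/1081 = 42.5% → Team West
The inbound team wins each lead group but Team West wins overall — the comparison reverses. The inbound team's leads skew toward cold, which has a lower base rate.

No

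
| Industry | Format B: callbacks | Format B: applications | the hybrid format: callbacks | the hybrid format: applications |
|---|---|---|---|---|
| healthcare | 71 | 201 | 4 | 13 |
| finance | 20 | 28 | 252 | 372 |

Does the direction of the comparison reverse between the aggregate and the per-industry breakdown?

Healthcare: Format B 71/201 = 35.3%, the hybrid format 4/13 = 30.8% → Format B
Finance: Format B 20/28 = 71.4%, the hybrid format 252/372 = 67.7% → Format B
Overall: Format B 91/229 = 39.7%, the hybrid format 256/385 = 66.5% → the hybrid format
Format B wins each industry group but the hybrid format wins overall — the comparison reverses. Format B's applications skew toward healthcare, which has a lower base rate.

Yes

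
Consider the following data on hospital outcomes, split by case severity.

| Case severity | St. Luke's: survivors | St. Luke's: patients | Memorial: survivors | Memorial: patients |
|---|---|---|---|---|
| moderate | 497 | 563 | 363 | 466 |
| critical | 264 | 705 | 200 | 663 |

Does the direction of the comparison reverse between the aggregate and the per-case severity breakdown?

No

Moderate: St. Luke's 497/563 = 88.3%, Memorial 363/466 = 77.9% → St. Luke's
Critical: St. Luke's 264/705 = 37.4%, Memorial 200/663 = 30.2% → St. Luke's
Overall: St. Luke's 761/1268 = 60.0%, Memorial 563/1129 = 49.9% → St. Luke's
St. Luke's wins overall and in every case group — no reversal.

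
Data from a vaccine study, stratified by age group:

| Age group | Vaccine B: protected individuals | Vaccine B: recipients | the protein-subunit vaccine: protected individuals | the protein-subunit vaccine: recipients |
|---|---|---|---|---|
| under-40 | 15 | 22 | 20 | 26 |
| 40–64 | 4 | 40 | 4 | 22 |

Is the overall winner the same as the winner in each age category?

Yes

Under-40: Vaccine B 15/22 = 68.2%, the protein-subunit vaccine 20/26 = 76.9% → the protein-subunit vaccine
40–64: Vaccine B 4/40 = 10.0%, the protein-subunit vaccine 4/22 = 18.2% → the protein-subunit vaccine
Overall: Vaccine B 19/62 = 30.6%, the protein-subunit vaccine 24/48 = 50.0% → the protein-subunit vaccine
The protein-subunit vaccine wins overall and in every age group — no reversal.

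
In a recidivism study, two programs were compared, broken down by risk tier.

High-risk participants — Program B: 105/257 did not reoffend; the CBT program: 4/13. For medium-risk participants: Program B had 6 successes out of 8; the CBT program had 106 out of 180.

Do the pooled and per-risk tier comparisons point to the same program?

No

High-risk: Program B 105/257 = 40.9%, the CBT program 4/13 = 30.8% → Program B
Medium-risk: Program B 6/8 = 75.0%, the CBT program 106/180 = 58.9% → Program B
Overall: Program B 111/265 = 41.9%, the CBT program 110/193 = 57.0% → the CBT program
Program B wins each risk group but the CBT program wins overall — the comparison reverses. Program B's participants skew toward high-risk, which has a lower base rate.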